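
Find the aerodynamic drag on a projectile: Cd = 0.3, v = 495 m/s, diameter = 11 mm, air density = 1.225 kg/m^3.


A = pi*(d/2)^2 = pi*(11/2000)^2 = 9.50332e-05 m^2
Fd = 0.5*Cd*rho*A*v^2 = 0.5*0.3*1.225*9.50332e-05*495^2 = 4.279 N

4.279 N


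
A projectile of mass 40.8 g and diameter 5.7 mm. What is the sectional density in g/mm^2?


SD = m/d^2 = 40.8/5.7^2 = 1.256 g/mm^2

1.256 g/mm^2


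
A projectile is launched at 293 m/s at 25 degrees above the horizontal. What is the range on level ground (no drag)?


R = v0^2 * sin(2*theta) / g = 293^2 * sin(2*25°) / 9.81 = 6704 m

6704 m


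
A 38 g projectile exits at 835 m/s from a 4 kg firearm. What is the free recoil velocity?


v_recoil = m_p * v_p / m_gun = 0.038 * 835 / 4 = 7.933 m/s

7.933 m/s


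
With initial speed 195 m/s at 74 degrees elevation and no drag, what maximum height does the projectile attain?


H = (v0*sin(theta))^2 / (2g) = (195*sin(74°))^2 / (2*9.81) = 1791 m

1791 m


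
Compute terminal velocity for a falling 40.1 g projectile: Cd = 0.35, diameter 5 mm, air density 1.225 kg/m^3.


A = pi*(d/2)^2 = pi*(5/2000)^2 = 1.96350e-05 m^2
vt = sqrt(2mg/(Cd*rho*A)) = sqrt(2*0.0401*9.81/(0.35 * 1.225 * 1.96350e-05)) = 305.7 m/s

305.7 m/s


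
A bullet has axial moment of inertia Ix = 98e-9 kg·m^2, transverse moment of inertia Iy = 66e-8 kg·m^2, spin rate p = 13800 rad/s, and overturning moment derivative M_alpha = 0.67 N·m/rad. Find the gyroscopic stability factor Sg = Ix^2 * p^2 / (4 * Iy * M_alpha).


Sg = Ix^2 * p^2 / (4 * Iy * M_alpha) = (98e-9)^2 * 13800^2 / (4 * 66e-8 * 0.67) = 1.034

1.034


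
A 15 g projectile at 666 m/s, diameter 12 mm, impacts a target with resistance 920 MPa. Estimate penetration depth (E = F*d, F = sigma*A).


A = pi*(d/2)^2 = pi*(12/2)^2 = 113.097 mm^2
E = 0.5*m*v^2 = 0.5*0.015*666^2 = 3326.67 J
depth = E/(sigma*A) = 3326.67 J / (920 MPa * 113.097 mm^2) = 3326.67/(920 * 113.097) m = 0.031972 m ≈ 31.97 mm

31.97 mm


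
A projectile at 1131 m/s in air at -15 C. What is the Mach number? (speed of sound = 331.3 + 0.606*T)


a = 331.3 + 0.606*(-15) = 322.21 m/s
M = v/a = 1131/322.21 = 3.51

3.51


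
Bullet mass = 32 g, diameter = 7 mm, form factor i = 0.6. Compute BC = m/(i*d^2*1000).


BC = m/(i*d^2*1000) = 32/(0.6 * 7^2 * 1000) = 0.001088

0.001088


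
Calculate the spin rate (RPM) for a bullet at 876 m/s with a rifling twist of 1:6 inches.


twist_m = 6*0.0254 = 0.1524 m
spin = v/twist = 876/0.1524 = 5748.031 rev/s
RPM = spin*60 = 5748.031*60 ≈ 344882 RPM

344882 RPM


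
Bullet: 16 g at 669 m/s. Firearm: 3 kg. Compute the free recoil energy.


v_r = m_p*v_p/m_gun = 0.016*669/3 = 3.568 m/s, E_r = 0.5*m_gun*v_r^2 = 0.5*3*3.568^2 = 19.1 J

19.1 J


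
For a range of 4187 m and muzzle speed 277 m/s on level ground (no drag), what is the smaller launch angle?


sin(2*theta) = R*g/v0^2 = 4187*9.81/277^2 = 0.535319, theta = arcsin(0.535319)/2 = 16.18°

16.18 degrees


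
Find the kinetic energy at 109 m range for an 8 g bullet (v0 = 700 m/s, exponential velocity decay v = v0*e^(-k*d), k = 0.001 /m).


v = v0*exp(-k*d) = 700*exp(-0.001*109) = 627.711 m/s
E = 0.5*m*v^2 = 0.5*0.008*627.711^2 = 1576 J

1576 J


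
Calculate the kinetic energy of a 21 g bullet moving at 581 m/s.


E = 0.5*m*v^2 = 0.5*0.021*581^2 = 3544 J

3544 J


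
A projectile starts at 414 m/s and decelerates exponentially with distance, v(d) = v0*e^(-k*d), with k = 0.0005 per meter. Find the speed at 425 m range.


v = v0*exp(-k*d) = 414*exp(-0.0005*425) = 334.7 m/s

334.7 m/s


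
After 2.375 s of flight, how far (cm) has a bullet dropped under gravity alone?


drop = 0.5*g*t^2 = 0.5*9.81*2.375^2 = 27.6673 m ≈ 2767 cm

2767 cm


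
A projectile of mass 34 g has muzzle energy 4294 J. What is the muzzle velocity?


v = sqrt(2*E/m) = sqrt(2*4294/0.034) = 502.6 m/s

502.6 m/s


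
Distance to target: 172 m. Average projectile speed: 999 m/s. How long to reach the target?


t = d/v = 172/999 = 0.1722 s

0.1722 s


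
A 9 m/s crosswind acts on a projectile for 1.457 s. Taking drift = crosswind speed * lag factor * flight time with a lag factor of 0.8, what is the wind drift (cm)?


drift = v_wind * lag * t = 9 * 0.8 * 1.457 = 10.4904 m ≈ 1049 cm

1049 cm


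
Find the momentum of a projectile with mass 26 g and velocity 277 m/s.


p = m*v = 0.026*277 = 7.202 kg·m/s

7.202 kg·m/s


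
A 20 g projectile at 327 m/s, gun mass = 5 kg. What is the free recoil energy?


v_r = m_p*v_p/m_gun = 0.02*327/5 = 1.308 m/s, E_r = 0.5*m_gun*v_r^2 = 0.5*5*1.308^2 = 4.277 J

4.277 J


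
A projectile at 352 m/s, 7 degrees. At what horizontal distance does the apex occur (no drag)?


R = v0^2*sin(2*theta)/g = 352^2*sin(2*7°)/9.81 = 3055.56 m
apex_dist = R/2 = 3055.56/2 = 1528 m

1528 m


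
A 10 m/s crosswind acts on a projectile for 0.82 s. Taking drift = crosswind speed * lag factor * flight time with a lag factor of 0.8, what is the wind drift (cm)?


drift = v_wind * lag * t = 10 * 0.8 * 0.82 = 6.56 m ≈ 656 cm

656 cm


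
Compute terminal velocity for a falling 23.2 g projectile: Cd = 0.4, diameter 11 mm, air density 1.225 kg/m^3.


A = pi*(d/2)^2 = pi*(11/2000)^2 = 9.50332e-05 m^2
vt = sqrt(2mg/(Cd*rho*A)) = sqrt(2*0.0232*9.81/(0.4 * 1.225 * 9.50332e-05)) = 98.87 m/s

98.87 m/s


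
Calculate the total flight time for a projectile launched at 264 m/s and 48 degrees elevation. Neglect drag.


T = 2*v0*sin(theta)/g = 2*264*sin(48°)/9.81 = 40 s

40 s


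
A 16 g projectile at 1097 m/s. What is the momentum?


p = m*v = 0.016*1097 = 17.55 kg·m/s

17.55 kg·m/s


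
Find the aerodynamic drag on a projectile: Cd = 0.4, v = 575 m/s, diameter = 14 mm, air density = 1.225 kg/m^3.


A = pi*(d/2)^2 = pi*(14/2000)^2 = 1.53938e-04 m^2
Fd = 0.5*Cd*rho*A*v^2 = 0.5*0.4*1.225*1.53938e-04*575^2 = 12.47 N

12.47 N


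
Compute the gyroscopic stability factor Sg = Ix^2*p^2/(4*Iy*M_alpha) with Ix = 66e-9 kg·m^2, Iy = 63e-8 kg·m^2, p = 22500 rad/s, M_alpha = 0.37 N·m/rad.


Sg = Ix^2 * p^2 / (4 * Iy * M_alpha) = (66e-9)^2 * 22500^2 / (4 * 63e-8 * 0.37) = 2.365

2.365


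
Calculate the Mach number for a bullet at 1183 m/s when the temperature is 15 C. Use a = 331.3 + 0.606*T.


a = 331.3 + 0.606*(15) = 340.39 m/s
M = v/a = 1183/340.39 = 3.475

3.475


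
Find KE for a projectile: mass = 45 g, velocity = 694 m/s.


E = 0.5*m*v^2 = 0.5*0.045*694^2 = 10837 J

10837 J


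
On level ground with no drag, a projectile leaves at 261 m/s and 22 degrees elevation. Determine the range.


R = v0^2 * sin(2*theta) / g = 261^2 * sin(2*22°) / 9.81 = 4824 m

4824 m


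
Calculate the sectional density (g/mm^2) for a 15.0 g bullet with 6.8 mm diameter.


SD = m/d^2 = 15.0/6.8^2 = 0.3244 g/mm^2

0.3244 g/mm^2


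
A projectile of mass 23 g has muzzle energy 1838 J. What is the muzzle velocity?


v = sqrt(2*E/m) = sqrt(2*1838/0.023) = 399.8 m/s

399.8 m/s


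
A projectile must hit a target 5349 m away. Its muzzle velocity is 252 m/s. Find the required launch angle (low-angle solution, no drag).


sin(2*theta) = R*g/v0^2 = 5349*9.81/252^2 = 0.826305, theta = arcsin(0.826305)/2 = 27.86°

27.86 degrees


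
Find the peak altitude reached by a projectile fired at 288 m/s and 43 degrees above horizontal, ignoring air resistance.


H = (v0*sin(theta))^2 / (2g) = (288*sin(43°))^2 / (2*9.81) = 1966 m

1966 m


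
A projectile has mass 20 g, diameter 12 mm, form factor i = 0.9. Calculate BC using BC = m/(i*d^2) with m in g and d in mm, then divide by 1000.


BC = m/(i*d^2*1000) = 20/(0.9 * 12^2 * 1000) = 0.0001543

0.0001543


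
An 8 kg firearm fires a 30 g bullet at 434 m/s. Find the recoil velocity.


v_recoil = m_p * v_p / m_gun = 0.03 * 434 / 8 = 1.627 m/s

1.627 m/s


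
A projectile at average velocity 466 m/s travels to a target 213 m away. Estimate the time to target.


t = d/v = 213/466 = 0.4571 s

0.4571 s


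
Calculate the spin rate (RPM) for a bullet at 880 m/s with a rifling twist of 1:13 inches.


twist_m = 13*0.0254 = 0.3302 m
spin = v/twist = 880/0.3302 = 2665.051 rev/s
RPM = spin*60 = 2665.051*60 ≈ 159903 RPM

159903 RPM


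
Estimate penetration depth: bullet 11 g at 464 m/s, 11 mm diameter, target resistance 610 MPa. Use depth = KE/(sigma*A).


A = pi*(d/2)^2 = pi*(11/2)^2 = 95.0332 mm^2
E = 0.5*m*v^2 = 0.5*0.011*464^2 = 1184.13 J
depth = E/(sigma*A) = 1184.13 J / (610 MPa * 95.0332 mm^2) = 1184.13/(610 * 95.0332) m = 0.0204265 m ≈ 20.43 mm

20.43 mm


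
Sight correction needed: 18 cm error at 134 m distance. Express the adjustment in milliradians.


1 mrad subtends 1 cm per 10 m of range, so adj = error_cm / (dist_m / 10) = 18 / (134/10) = 1.343 mrad

1.343 mrad


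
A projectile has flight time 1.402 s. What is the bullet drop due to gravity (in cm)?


drop = 0.5*g*t^2 = 0.5*9.81*1.402^2 = 9.64129 m ≈ 964.1 cm

964.1 cm


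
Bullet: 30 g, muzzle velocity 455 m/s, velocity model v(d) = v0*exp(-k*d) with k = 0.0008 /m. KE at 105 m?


v = v0*exp(-k*d) = 455*exp(-0.0008*105) = 418.341 m/s
E = 0.5*m*v^2 = 0.5*0.03*418.341^2 = 2625 J

2625 J


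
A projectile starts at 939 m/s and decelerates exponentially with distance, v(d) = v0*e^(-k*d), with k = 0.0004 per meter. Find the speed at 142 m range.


v = v0*exp(-k*d) = 939*exp(-0.0004*142) = 887.2 m/s

887.2 m/s


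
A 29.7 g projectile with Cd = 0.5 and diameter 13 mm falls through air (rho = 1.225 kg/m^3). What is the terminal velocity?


A = pi*(d/2)^2 = pi*(13/2000)^2 = 1.32732e-04 m^2
vt = sqrt(2mg/(Cd*rho*A)) = sqrt(2*0.0297*9.81/(0.5 * 1.225 * 1.32732e-04)) = 84.66 m/s

84.66 m/s


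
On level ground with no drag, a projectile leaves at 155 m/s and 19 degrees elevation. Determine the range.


R = v0^2 * sin(2*theta) / g = 155^2 * sin(2*19°) / 9.81 = 1508 m

1508 m


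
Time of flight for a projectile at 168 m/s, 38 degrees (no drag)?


T = 2*v0*sin(theta)/g = 2*168*sin(38°)/9.81 = 21.09 s

21.09 s


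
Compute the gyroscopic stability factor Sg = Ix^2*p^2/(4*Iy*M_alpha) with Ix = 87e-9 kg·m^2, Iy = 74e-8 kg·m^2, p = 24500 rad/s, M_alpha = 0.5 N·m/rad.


Sg = Ix^2 * p^2 / (4 * Iy * M_alpha) = (87e-9)^2 * 24500^2 / (4 * 74e-8 * 0.5) = 3.07

3.07


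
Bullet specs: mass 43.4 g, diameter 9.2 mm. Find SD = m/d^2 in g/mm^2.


SD = m/d^2 = 43.4/9.2^2 = 0.5128 g/mm^2

0.5128 g/mm^2


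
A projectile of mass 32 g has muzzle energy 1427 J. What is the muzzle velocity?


v = sqrt(2*E/m) = sqrt(2*1427/0.032) = 298.6 m/s

298.6 m/s


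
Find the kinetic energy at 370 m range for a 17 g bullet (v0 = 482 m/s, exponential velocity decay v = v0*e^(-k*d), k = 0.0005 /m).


v = v0*exp(-k*d) = 482*exp(-0.0005*370) = 400.592 m/s
E = 0.5*m*v^2 = 0.5*0.017*400.592^2 = 1364 J

1364 J


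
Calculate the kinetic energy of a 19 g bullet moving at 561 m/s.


E = 0.5*m*v^2 = 0.5*0.019*561^2 = 2990 J

2990 J


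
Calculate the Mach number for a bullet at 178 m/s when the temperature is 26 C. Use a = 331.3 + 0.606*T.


a = 331.3 + 0.606*(26) = 347.056 m/s
M = v/a = 178/347.056 = 0.5129

0.5129


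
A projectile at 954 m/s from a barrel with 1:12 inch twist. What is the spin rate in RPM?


twist_m = 12*0.0254 = 0.3048 m
spin = v/twist = 954/0.3048 = 3129.921 rev/s
RPM = spin*60 = 3129.921*60 ≈ 187795 RPM

187795 RPM


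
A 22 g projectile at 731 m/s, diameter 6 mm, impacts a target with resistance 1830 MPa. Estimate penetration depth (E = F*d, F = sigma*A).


A = pi*(d/2)^2 = pi*(6/2)^2 = 28.2743 mm^2
E = 0.5*m*v^2 = 0.5*0.022*731^2 = 5877.97 J
depth = E/(sigma*A) = 5877.97 J / (1830 MPa * 28.2743 mm^2) = 5877.97/(1830 * 28.2743) m = 0.113601 m ≈ 113.6 mm

113.6 mm


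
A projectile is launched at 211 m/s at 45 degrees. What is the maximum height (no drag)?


H = (v0*sin(theta))^2 / (2g) = (211*sin(45°))^2 / (2*9.81) = 1135 m

1135 m


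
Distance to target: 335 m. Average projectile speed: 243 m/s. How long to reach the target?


t = d/v = 335/243 = 1.379 s

1.379 s


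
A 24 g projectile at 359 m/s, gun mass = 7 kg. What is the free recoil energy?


v_r = m_p*v_p/m_gun = 0.024*359/7 = 1.23086 m/s, E_r = 0.5*m_gun*v_r^2 = 0.5*7*1.23086^2 = 5.303 J

5.303 J


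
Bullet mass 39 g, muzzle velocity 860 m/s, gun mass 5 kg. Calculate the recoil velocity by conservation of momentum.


v_recoil = m_p * v_p / m_gun = 0.039 * 860 / 5 = 6.708 m/s

6.708 m/s


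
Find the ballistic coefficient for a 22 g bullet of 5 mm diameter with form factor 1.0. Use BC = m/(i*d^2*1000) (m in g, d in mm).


BC = m/(i*d^2*1000) = 22/(1.0 * 5^2 * 1000) = 0.00088

0.00088


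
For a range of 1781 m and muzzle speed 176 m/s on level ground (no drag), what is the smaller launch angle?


sin(2*theta) = R*g/v0^2 = 1781*9.81/176^2 = 0.564037, theta = arcsin(0.564037)/2 = 17.17°

17.17 degrees


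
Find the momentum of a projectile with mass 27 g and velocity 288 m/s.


p = m*v = 0.027*288 = 7.776 kg·m/s

7.776 kg·m/s


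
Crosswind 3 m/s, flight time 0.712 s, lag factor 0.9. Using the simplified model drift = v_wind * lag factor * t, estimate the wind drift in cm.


drift = v_wind * lag * t = 3 * 0.9 * 0.712 = 1.9224 m ≈ 192.2 cm

192.2 cm


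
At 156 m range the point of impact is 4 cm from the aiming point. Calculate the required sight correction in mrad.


1 mrad subtends 1 cm per 10 m of range, so adj = error_cm / (dist_m / 10) = 4 / (156/10) = 0.2564 mrad

0.2564 mrad


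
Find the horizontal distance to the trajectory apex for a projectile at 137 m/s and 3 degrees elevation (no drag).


R = v0^2*sin(2*theta)/g = 137^2*sin(2*3°)/9.81 = 199.989 m
apex_dist = R/2 = 199.989/2 = 99.99 m

99.99 m


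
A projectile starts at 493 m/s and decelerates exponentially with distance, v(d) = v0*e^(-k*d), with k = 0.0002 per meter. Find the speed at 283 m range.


v = v0*exp(-k*d) = 493*exp(-0.0002*283) = 465.9 m/s

465.9 m/s


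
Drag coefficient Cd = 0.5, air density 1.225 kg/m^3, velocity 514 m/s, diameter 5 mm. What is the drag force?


A = pi*(d/2)^2 = pi*(5/2000)^2 = 1.96350e-05 m^2
Fd = 0.5*Cd*rho*A*v^2 = 0.5*0.5*1.225*1.96350e-05*514^2 = 1.589 N

1.589 N


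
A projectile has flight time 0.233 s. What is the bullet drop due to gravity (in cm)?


drop = 0.5*g*t^2 = 0.5*9.81*0.233^2 = 0.266288 m ≈ 26.63 cm

26.63 cm


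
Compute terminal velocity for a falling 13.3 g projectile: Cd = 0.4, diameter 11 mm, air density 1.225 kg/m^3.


A = pi*(d/2)^2 = pi*(11/2000)^2 = 9.50332e-05 m^2
vt = sqrt(2mg/(Cd*rho*A)) = sqrt(2*0.0133*9.81/(0.4 * 1.225 * 9.50332e-05)) = 74.86 m/s

74.86 m/s


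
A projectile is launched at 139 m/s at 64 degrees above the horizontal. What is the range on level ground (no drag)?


R = v0^2 * sin(2*theta) / g = 139^2 * sin(2*64°) / 9.81 = 1552 m

1552 m


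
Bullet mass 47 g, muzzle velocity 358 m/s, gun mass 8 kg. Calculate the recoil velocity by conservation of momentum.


v_recoil = m_p * v_p / m_gun = 0.047 * 358 / 8 = 2.103 m/s

2.103 m/s


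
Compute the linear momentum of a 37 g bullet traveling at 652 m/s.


p = m*v = 0.037*652 = 24.12 kg·m/s

24.12 kg·m/s


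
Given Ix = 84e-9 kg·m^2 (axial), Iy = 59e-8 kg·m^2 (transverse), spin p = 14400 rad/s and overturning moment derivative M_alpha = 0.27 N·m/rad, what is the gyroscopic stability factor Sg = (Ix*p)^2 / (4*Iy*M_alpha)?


Sg = Ix^2 * p^2 / (4 * Iy * M_alpha) = (84e-9)^2 * 14400^2 / (4 * 59e-8 * 0.27) = 2.296

2.296


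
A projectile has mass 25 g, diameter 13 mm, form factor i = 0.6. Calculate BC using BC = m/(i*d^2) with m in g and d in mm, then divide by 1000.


BC = m/(i*d^2*1000) = 25/(0.6 * 13^2 * 1000) = 0.0002465

0.0002465


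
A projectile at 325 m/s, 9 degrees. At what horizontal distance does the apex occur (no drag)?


R = v0^2*sin(2*theta)/g = 325^2*sin(2*9°)/9.81 = 3327.21 m
apex_dist = R/2 = 3327.21/2 = 1664 m

1664 m


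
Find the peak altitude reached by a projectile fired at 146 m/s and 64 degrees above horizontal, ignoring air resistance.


H = (v0*sin(theta))^2 / (2g) = (146*sin(64°))^2 / (2*9.81) = 877.7 m

877.7 m


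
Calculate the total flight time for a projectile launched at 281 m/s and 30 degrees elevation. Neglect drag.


T = 2*v0*sin(theta)/g = 2*281*sin(30°)/9.81 = 28.64 s

28.64 s


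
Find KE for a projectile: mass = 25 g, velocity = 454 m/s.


E = 0.5*m*v^2 = 0.5*0.025*454^2 = 2576 J

2576 J


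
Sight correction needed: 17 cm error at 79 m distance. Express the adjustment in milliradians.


1 mrad subtends 1 cm per 10 m of range, so adj = error_cm / (dist_m / 10) = 17 / (79/10) = 2.152 mrad

2.152 mrad


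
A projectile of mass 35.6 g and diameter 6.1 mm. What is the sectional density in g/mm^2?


SD = m/d^2 = 35.6/6.1^2 = 0.9567 g/mm^2

0.9567 g/mm^2


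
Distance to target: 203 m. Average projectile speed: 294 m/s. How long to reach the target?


t = d/v = 203/294 = 0.6905 s

0.6905 s


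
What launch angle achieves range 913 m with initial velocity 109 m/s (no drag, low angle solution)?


sin(2*theta) = R*g/v0^2 = 913*9.81/109^2 = 0.753853, theta = arcsin(0.753853)/2 = 24.46°

24.46 degrees


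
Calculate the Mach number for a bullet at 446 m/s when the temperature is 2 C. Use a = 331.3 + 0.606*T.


a = 331.3 + 0.606*(2) = 332.512 m/s
M = v/a = 446/332.512 = 1.341

1.341


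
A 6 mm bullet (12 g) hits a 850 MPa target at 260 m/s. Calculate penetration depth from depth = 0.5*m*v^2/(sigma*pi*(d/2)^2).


A = pi*(d/2)^2 = pi*(6/2)^2 = 28.2743 mm^2
E = 0.5*m*v^2 = 0.5*0.012*260^2 = 405.6 J
depth = E/(sigma*A) = 405.6 J / (850 MPa * 28.2743 mm^2) = 405.6/(850 * 28.2743) m = 0.0168767 m ≈ 16.88 mm

16.88 mm


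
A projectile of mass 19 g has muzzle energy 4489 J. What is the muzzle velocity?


v = sqrt(2*E/m) = sqrt(2*4489/0.019) = 687.4 m/s

687.4 m/s


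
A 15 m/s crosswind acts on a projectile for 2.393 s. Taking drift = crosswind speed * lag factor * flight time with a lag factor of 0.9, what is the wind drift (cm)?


drift = v_wind * lag * t = 15 * 0.9 * 2.393 = 32.3055 m ≈ 3231 cm

3231 cm


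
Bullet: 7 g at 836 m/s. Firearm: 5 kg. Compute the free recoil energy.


v_r = m_p*v_p/m_gun = 0.007*836/5 = 1.1704 m/s, E_r = 0.5*m_gun*v_r^2 = 0.5*5*1.1704^2 = 3.425 J

3.425 J


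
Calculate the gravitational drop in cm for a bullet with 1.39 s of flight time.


drop = 0.5*g*t^2 = 0.5*9.81*1.39^2 = 9.47695 m ≈ 947.7 cm

947.7 cm


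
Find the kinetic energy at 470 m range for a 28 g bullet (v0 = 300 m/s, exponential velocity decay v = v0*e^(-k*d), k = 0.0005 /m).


v = v0*exp(-k*d) = 300*exp(-0.0005*470) = 237.171 m/s
E = 0.5*m*v^2 = 0.5*0.028*237.171^2 = 787.5 J

787.5 J


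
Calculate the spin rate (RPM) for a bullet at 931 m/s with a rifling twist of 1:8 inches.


twist_m = 8*0.0254 = 0.2032 m
spin = v/twist = 931/0.2032 = 4581.693 rev/s
RPM = spin*60 = 4581.693*60 ≈ 274902 RPM

274902 RPM


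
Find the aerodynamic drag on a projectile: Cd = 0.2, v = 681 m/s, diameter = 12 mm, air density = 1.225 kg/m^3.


A = pi*(d/2)^2 = pi*(12/2000)^2 = 1.13097e-04 m^2
Fd = 0.5*Cd*rho*A*v^2 = 0.5*0.2*1.225*1.13097e-04*681^2 = 6.425 N

6.425 N


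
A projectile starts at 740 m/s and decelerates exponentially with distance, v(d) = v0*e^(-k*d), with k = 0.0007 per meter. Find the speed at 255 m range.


v = v0*exp(-k*d) = 740*exp(-0.0007*255) = 619 m/s

619 m/s


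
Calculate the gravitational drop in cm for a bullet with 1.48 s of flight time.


drop = 0.5*g*t^2 = 0.5*9.81*1.48^2 = 10.7439 m ≈ 1074 cm

1074 cm


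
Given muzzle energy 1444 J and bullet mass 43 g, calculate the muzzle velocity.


v = sqrt(2*E/m) = sqrt(2*1444/0.043) = 259.2 m/s

259.2 m/s


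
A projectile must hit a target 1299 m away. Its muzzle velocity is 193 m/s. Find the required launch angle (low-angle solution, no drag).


sin(2*theta) = R*g/v0^2 = 1299*9.81/193^2 = 0.342108, theta = arcsin(0.342108)/2 = 10°

10 degrees


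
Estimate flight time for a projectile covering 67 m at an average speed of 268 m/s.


t = d/v = 67/268 = 0.25 s

0.25 s


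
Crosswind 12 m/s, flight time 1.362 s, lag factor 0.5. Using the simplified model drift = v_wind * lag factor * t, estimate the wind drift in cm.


drift = v_wind * lag * t = 12 * 0.5 * 1.362 = 8.172 m ≈ 817.2 cm

817.2 cm


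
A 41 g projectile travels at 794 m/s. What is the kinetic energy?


E = 0.5*m*v^2 = 0.5*0.041*794^2 = 12924 J

12924 J


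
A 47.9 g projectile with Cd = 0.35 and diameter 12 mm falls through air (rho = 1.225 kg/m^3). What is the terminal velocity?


A = pi*(d/2)^2 = pi*(12/2000)^2 = 1.13097e-04 m^2
vt = sqrt(2mg/(Cd*rho*A)) = sqrt(2*0.0479*9.81/(0.35 * 1.225 * 1.13097e-04)) = 139.2 m/s

139.2 m/s


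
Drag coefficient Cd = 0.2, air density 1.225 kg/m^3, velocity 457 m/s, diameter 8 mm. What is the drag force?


A = pi*(d/2)^2 = pi*(8/2000)^2 = 5.02655e-05 m^2
Fd = 0.5*Cd*rho*A*v^2 = 0.5*0.2*1.225*5.02655e-05*457^2 = 1.286 N

1.286 N


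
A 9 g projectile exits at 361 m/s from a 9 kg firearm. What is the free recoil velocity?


v_recoil = m_p * v_p / m_gun = 0.009 * 361 / 9 = 0.361 m/s

0.361 m/s


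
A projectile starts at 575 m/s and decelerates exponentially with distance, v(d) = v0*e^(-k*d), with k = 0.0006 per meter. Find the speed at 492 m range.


v = v0*exp(-k*d) = 575*exp(-0.0006*492) = 428 m/s

428 m/s


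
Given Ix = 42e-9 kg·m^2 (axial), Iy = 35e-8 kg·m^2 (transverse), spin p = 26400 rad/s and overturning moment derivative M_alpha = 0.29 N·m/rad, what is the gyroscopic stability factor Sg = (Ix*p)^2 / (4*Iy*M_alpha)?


Sg = Ix^2 * p^2 / (4 * Iy * M_alpha) = (42e-9)^2 * 26400^2 / (4 * 35e-8 * 0.29) = 3.028

3.028


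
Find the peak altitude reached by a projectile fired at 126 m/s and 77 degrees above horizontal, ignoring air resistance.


H = (v0*sin(theta))^2 / (2g) = (126*sin(77°))^2 / (2*9.81) = 768.2 m

768.2 m


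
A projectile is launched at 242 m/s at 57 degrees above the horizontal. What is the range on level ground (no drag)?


R = v0^2 * sin(2*theta) / g = 242^2 * sin(2*57°) / 9.81 = 5454 m

5454 m


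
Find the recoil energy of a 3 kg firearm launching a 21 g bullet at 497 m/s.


v_r = m_p*v_p/m_gun = 0.021*497/3 = 3.479 m/s, E_r = 0.5*m_gun*v_r^2 = 0.5*3*3.479^2 = 18.16 J

18.16 J


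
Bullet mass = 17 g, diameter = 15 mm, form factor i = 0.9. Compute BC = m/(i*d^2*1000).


BC = m/(i*d^2*1000) = 17/(0.9 * 15^2 * 1000) = 8.395e-05

8.395e-05


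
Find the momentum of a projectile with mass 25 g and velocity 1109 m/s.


p = m*v = 0.025*1109 = 27.73 kg·m/s

27.73 kg·m/s


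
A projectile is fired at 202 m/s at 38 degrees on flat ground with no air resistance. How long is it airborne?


T = 2*v0*sin(theta)/g = 2*202*sin(38°)/9.81 = 25.35 s

25.35 s


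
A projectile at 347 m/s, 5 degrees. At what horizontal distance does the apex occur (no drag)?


R = v0^2*sin(2*theta)/g = 347^2*sin(2*5°)/9.81 = 2131.38 m
apex_dist = R/2 = 2131.38/2 = 1066 m

1066 m


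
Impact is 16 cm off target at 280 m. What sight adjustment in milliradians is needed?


1 mrad subtends 1 cm per 10 m of range, so adj = error_cm / (dist_m / 10) = 16 / (280/10) = 0.5714 mrad

0.5714 mrad


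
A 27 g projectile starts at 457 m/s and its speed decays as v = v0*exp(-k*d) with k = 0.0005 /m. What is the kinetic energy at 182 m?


v = v0*exp(-k*d) = 457*exp(-0.0005*182) = 417.249 m/s
E = 0.5*m*v^2 = 0.5*0.027*417.249^2 = 2350 J

2350 J


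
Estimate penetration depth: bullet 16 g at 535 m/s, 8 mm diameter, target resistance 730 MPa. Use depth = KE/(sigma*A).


A = pi*(d/2)^2 = pi*(8/2)^2 = 50.2655 mm^2
E = 0.5*m*v^2 = 0.5*0.016*535^2 = 2289.8 J
depth = E/(sigma*A) = 2289.8 J / (730 MPa * 50.2655 mm^2) = 2289.8/(730 * 50.2655) m = 0.0624029 m ≈ 62.4 mm

62.4 mm


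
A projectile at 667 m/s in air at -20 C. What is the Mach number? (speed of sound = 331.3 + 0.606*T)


a = 331.3 + 0.606*(-20) = 319.18 m/s
M = v/a = 667/319.18 = 2.09

2.09


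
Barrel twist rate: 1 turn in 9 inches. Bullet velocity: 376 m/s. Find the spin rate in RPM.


twist_m = 9*0.0254 = 0.2286 m
spin = v/twist = 376/0.2286 = 1644.794 rev/s
RPM = spin*60 = 1644.794*60 ≈ 98688 RPM

98688 RPM


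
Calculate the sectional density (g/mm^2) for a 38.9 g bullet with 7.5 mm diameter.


SD = m/d^2 = 38.9/7.5^2 = 0.6916 g/mm^2

0.6916 g/mm^2


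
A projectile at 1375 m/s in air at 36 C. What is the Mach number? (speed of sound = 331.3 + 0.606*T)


a = 331.3 + 0.606*(36) = 353.116 m/s
M = v/a = 1375/353.116 = 3.894

3.894


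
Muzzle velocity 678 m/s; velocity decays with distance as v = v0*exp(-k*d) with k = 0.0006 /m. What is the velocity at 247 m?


v = v0*exp(-k*d) = 678*exp(-0.0006*247) = 584.6 m/s

584.6 m/s


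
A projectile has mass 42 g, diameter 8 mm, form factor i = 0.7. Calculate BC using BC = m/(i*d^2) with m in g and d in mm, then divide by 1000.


BC = m/(i*d^2*1000) = 42/(0.7 * 8^2 * 1000) = 0.0009375

0.0009375


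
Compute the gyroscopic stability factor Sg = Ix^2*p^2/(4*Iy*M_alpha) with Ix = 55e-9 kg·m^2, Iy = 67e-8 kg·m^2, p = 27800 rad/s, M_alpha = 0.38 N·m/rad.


Sg = Ix^2 * p^2 / (4 * Iy * M_alpha) = (55e-9)^2 * 27800^2 / (4 * 67e-8 * 0.38) = 2.296

2.296


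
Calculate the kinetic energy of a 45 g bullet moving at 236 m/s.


E = 0.5*m*v^2 = 0.5*0.045*236^2 = 1253 J

1253 J


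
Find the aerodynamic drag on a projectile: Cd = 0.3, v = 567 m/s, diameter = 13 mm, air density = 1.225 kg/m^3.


A = pi*(d/2)^2 = pi*(13/2000)^2 = 1.32732e-04 m^2
Fd = 0.5*Cd*rho*A*v^2 = 0.5*0.3*1.225*1.32732e-04*567^2 = 7.841 N

7.841 N


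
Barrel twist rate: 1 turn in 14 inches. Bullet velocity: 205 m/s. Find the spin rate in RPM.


twist_m = 14*0.0254 = 0.3556 m
spin = v/twist = 205/0.3556 = 576.4904 rev/s
RPM = spin*60 = 576.4904*60 ≈ 34589 RPM

34589 RPM


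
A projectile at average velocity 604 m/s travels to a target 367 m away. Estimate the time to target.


t = d/v = 367/604 = 0.6076 s

0.6076 s


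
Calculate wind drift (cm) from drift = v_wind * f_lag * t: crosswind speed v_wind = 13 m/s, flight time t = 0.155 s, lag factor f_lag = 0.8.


drift = v_wind * lag * t = 13 * 0.8 * 0.155 = 1.612 m ≈ 161.2 cm

161.2 cm


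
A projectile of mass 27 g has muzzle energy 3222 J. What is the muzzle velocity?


v = sqrt(2*E/m) = sqrt(2*3222/0.027) = 488.5 m/s

488.5 m/s


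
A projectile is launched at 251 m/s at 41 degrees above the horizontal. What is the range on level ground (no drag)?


R = v0^2 * sin(2*theta) / g = 251^2 * sin(2*41°) / 9.81 = 6360 m

6360 m


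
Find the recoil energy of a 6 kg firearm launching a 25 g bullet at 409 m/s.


v_r = m_p*v_p/m_gun = 0.025*409/6 = 1.70417 m/s, E_r = 0.5*m_gun*v_r^2 = 0.5*6*1.70417^2 = 8.713 J

8.713 J


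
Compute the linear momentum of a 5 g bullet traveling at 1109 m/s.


p = m*v = 0.005*1109 = 5.545 kg·m/s

5.545 kg·m/s


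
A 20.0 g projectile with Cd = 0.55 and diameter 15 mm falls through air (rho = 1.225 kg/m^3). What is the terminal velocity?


A = pi*(d/2)^2 = pi*(15/2000)^2 = 1.76715e-04 m^2
vt = sqrt(2mg/(Cd*rho*A)) = sqrt(2*0.02*9.81/(0.55 * 1.225 * 1.76715e-04)) = 57.41 m/s

57.41 m/s


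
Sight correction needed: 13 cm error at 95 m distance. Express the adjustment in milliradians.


1 mrad subtends 1 cm per 10 m of range, so adj = error_cm / (dist_m / 10) = 13 / (95/10) = 1.368 mrad

1.368 mrad


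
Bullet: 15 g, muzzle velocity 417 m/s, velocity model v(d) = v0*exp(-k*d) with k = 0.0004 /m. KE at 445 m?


v = v0*exp(-k*d) = 417*exp(-0.0004*445) = 349.005 m/s
E = 0.5*m*v^2 = 0.5*0.015*349.005^2 = 913.5 J

913.5 J


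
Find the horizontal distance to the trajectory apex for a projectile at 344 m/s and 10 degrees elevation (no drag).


R = v0^2*sin(2*theta)/g = 344^2*sin(2*10°)/9.81 = 4125.72 m
apex_dist = R/2 = 4125.72/2 = 2063 m

2063 m


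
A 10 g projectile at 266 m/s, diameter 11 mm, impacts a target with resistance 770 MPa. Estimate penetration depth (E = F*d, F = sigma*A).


A = pi*(d/2)^2 = pi*(11/2)^2 = 95.0332 mm^2
E = 0.5*m*v^2 = 0.5*0.01*266^2 = 353.78 J
depth = E/(sigma*A) = 353.78 J / (770 MPa * 95.0332 mm^2) = 353.78/(770 * 95.0332) m = 0.00483468 m ≈ 4.835 mm

4.835 mm


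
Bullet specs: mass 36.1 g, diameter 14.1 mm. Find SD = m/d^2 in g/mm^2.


SD = m/d^2 = 36.1/14.1^2 = 0.1816 g/mm^2

0.1816 g/mm^2


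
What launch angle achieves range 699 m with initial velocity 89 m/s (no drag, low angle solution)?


sin(2*theta) = R*g/v0^2 = 699*9.81/89^2 = 0.865698, theta = arcsin(0.865698)/2 = 29.98°

29.98 degrees


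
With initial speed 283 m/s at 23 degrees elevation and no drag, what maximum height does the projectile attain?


H = (v0*sin(theta))^2 / (2g) = (283*sin(23°))^2 / (2*9.81) = 623.2 m

623.2 m


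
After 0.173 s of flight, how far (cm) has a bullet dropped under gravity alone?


drop = 0.5*g*t^2 = 0.5*9.81*0.173^2 = 0.146802 m ≈ 14.68 cm

14.68 cm


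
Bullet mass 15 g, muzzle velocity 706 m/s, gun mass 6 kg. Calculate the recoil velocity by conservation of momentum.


v_recoil = m_p * v_p / m_gun = 0.015 * 706 / 6 = 1.765 m/s

1.765 m/s


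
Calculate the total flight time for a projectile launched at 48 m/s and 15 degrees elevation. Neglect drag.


T = 2*v0*sin(theta)/g = 2*48*sin(15°)/9.81 = 2.533 s

2.533 s


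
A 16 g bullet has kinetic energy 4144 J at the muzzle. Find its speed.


v = sqrt(2*E/m) = sqrt(2*4144/0.016) = 719.7 m/s

719.7 m/s


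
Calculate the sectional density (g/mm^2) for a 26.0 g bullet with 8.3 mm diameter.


SD = m/d^2 = 26.0/8.3^2 = 0.3774 g/mm^2

0.3774 g/mm^2


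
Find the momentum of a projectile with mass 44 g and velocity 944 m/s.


p = m*v = 0.044*944 = 41.54 kg·m/s

41.54 kg·m/s


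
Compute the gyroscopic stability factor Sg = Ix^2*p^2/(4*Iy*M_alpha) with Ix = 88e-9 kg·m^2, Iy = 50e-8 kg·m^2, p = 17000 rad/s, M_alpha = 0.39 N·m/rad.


Sg = Ix^2 * p^2 / (4 * Iy * M_alpha) = (88e-9)^2 * 17000^2 / (4 * 50e-8 * 0.39) = 2.869

2.869


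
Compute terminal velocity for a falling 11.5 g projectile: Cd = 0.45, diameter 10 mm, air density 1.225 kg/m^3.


A = pi*(d/2)^2 = pi*(10/2000)^2 = 7.85398e-05 m^2
vt = sqrt(2mg/(Cd*rho*A)) = sqrt(2*0.0115*9.81/(0.45 * 1.225 * 7.85398e-05)) = 72.19 m/s

72.19 m/s


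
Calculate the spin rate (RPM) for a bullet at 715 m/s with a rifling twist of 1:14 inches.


twist_m = 14*0.0254 = 0.3556 m
spin = v/twist = 715/0.3556 = 2010.686 rev/s
RPM = spin*60 = 2010.686*60 ≈ 120641 RPM

120641 RPM


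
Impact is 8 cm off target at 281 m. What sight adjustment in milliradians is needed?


1 mrad subtends 1 cm per 10 m of range, so adj = error_cm / (dist_m / 10) = 8 / (281/10) = 0.2847 mrad

0.2847 mrad


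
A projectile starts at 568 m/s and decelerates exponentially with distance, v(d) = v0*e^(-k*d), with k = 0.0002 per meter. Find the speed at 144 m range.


v = v0*exp(-k*d) = 568*exp(-0.0002*144) = 551.9 m/s

551.9 m/s


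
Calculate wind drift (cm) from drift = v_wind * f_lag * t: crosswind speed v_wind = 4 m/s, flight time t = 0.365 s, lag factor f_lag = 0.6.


drift = v_wind * lag * t = 4 * 0.6 * 0.365 = 0.876 m ≈ 87.6 cm

87.6 cm


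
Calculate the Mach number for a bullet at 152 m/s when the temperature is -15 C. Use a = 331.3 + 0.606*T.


a = 331.3 + 0.606*(-15) = 322.21 m/s
M = v/a = 152/322.21 = 0.4717

0.4717


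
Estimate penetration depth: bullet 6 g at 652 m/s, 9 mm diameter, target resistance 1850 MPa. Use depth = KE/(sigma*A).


A = pi*(d/2)^2 = pi*(9/2)^2 = 63.6173 mm^2
E = 0.5*m*v^2 = 0.5*0.006*652^2 = 1275.31 J
depth = E/(sigma*A) = 1275.31 J / (1850 MPa * 63.6173 mm^2) = 1275.31/(1850 * 63.6173) m = 0.010836 m ≈ 10.84 mm

10.84 mm


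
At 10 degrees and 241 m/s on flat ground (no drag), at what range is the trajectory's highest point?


R = v0^2*sin(2*theta)/g = 241^2*sin(2*10°)/9.81 = 2024.96 m
apex_dist = R/2 = 2024.96/2 = 1012 m

1012 m


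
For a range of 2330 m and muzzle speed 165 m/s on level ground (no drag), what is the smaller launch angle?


sin(2*theta) = R*g/v0^2 = 2330*9.81/165^2 = 0.83957, theta = arcsin(0.83957)/2 = 28.55°

28.55 degrees


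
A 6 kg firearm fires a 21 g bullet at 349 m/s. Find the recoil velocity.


v_recoil = m_p * v_p / m_gun = 0.021 * 349 / 6 = 1.222 m/s

1.222 m/s


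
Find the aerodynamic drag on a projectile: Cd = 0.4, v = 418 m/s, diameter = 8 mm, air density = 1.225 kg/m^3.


A = pi*(d/2)^2 = pi*(8/2000)^2 = 5.02655e-05 m^2
Fd = 0.5*Cd*rho*A*v^2 = 0.5*0.4*1.225*5.02655e-05*418^2 = 2.152 N

2.152 N


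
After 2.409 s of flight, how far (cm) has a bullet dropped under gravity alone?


drop = 0.5*g*t^2 = 0.5*9.81*2.409^2 = 28.4651 m ≈ 2847 cm

2847 cm


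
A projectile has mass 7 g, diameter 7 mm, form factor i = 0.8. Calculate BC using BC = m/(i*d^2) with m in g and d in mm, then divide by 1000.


BC = m/(i*d^2*1000) = 7/(0.8 * 7^2 * 1000) = 0.0001786

0.0001786


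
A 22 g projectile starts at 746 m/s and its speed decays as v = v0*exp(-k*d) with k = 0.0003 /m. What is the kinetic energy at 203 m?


v = v0*exp(-k*d) = 746*exp(-0.0003*203) = 701.924 m/s
E = 0.5*m*v^2 = 0.5*0.022*701.924^2 = 5420 J

5420 J


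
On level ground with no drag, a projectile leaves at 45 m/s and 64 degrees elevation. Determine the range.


R = v0^2 * sin(2*theta) / g = 45^2 * sin(2*64°) / 9.81 = 162.7 m

162.7 m


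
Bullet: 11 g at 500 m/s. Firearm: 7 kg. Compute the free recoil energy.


v_r = m_p*v_p/m_gun = 0.011*500/7 = 0.785714 m/s, E_r = 0.5*m_gun*v_r^2 = 0.5*7*0.785714^2 = 2.161 J

2.161 J


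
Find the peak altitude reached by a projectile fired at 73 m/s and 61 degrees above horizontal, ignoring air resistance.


H = (v0*sin(theta))^2 / (2g) = (73*sin(61°))^2 / (2*9.81) = 207.8 m

207.8 m


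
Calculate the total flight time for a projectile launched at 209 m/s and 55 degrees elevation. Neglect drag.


T = 2*v0*sin(theta)/g = 2*209*sin(55°)/9.81 = 34.9 s

34.9 s


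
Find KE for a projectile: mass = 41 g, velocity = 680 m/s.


E = 0.5*m*v^2 = 0.5*0.041*680^2 = 9479 J

9479 J


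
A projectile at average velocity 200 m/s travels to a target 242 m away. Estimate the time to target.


t = d/v = 242/200 = 1.21 s

1.21 s


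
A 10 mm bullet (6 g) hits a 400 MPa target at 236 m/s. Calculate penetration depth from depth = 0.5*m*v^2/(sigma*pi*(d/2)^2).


A = pi*(d/2)^2 = pi*(10/2)^2 = 78.5398 mm^2
E = 0.5*m*v^2 = 0.5*0.006*236^2 = 167.088 J
depth = E/(sigma*A) = 167.088 J / (400 MPa * 78.5398 mm^2) = 167.088/(400 * 78.5398) m = 0.00531858 m ≈ 5.319 mm

5.319 mm


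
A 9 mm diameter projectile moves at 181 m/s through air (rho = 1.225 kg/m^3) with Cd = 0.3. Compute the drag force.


A = pi*(d/2)^2 = pi*(9/2000)^2 = 6.36173e-05 m^2
Fd = 0.5*Cd*rho*A*v^2 = 0.5*0.3*1.225*6.36173e-05*181^2 = 0.383 N

0.383 N


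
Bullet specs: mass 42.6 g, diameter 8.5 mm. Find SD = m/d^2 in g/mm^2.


SD = m/d^2 = 42.6/8.5^2 = 0.5896 g/mm^2

0.5896 g/mm^2


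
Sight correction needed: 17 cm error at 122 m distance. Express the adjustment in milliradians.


1 mrad subtends 1 cm per 10 m of range, so adj = error_cm / (dist_m / 10) = 17 / (122/10) = 1.393 mrad

1.393 mrad


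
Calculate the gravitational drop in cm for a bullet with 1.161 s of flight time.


drop = 0.5*g*t^2 = 0.5*9.81*1.161^2 = 6.61155 m ≈ 661.2 cm

661.2 cm


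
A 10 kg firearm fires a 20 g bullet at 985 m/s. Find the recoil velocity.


v_recoil = m_p * v_p / m_gun = 0.02 * 985 / 10 = 1.97 m/s

1.97 m/s


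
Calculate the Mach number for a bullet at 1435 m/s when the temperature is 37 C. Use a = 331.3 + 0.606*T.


a = 331.3 + 0.606*(37) = 353.722 m/s
M = v/a = 1435/353.722 = 4.057

4.057


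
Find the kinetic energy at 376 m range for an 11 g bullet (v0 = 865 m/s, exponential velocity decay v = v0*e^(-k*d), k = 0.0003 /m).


v = v0*exp(-k*d) = 865*exp(-0.0003*376) = 772.73 m/s
E = 0.5*m*v^2 = 0.5*0.011*772.73^2 = 3284 J

3284 J


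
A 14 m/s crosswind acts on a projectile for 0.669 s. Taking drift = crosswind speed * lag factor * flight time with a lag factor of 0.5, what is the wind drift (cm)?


drift = v_wind * lag * t = 14 * 0.5 * 0.669 = 4.683 m ≈ 468.3 cm

468.3 cm


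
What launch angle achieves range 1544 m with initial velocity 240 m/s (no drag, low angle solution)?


sin(2*theta) = R*g/v0^2 = 1544*9.81/240^2 = 0.262963, theta = arcsin(0.262963)/2 = 7.623°

7.623 degrees


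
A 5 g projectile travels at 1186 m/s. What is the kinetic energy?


E = 0.5*m*v^2 = 0.5*0.005*1186^2 = 3516 J

3516 J


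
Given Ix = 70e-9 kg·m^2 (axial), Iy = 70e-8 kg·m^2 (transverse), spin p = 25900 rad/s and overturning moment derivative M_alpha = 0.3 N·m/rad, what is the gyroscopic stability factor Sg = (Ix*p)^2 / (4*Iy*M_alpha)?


Sg = Ix^2 * p^2 / (4 * Iy * M_alpha) = (70e-9)^2 * 25900^2 / (4 * 70e-8 * 0.3) = 3.913

3.913


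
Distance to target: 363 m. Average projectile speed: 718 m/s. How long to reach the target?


t = d/v = 363/718 = 0.5056 s

0.5056 s


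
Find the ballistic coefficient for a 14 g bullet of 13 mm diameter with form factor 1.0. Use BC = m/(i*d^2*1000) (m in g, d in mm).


BC = m/(i*d^2*1000) = 14/(1.0 * 13^2 * 1000) = 8.284e-05

8.284e-05


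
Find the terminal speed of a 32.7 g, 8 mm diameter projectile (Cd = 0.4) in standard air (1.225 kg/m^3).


A = pi*(d/2)^2 = pi*(8/2000)^2 = 5.02655e-05 m^2
vt = sqrt(2mg/(Cd*rho*A)) = sqrt(2*0.0327*9.81/(0.4 * 1.225 * 5.02655e-05)) = 161.4 m/s

161.4 m/s


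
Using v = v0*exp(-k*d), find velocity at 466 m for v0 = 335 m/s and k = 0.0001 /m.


v = v0*exp(-k*d) = 335*exp(-0.0001*466) = 319.7 m/s

319.7 m/s


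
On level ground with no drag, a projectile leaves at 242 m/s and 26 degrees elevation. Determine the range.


R = v0^2 * sin(2*theta) / g = 242^2 * sin(2*26°) / 9.81 = 4704 m

4704 m


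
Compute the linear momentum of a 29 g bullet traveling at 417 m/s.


p = m*v = 0.029*417 = 12.09 kg·m/s

12.09 kg·m/s


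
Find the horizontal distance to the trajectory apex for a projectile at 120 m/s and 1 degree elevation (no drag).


R = v0^2*sin(2*theta)/g = 120^2*sin(2*1°)/9.81 = 51.2286 m
apex_dist = R/2 = 51.2286/2 = 25.61 m

25.61 m


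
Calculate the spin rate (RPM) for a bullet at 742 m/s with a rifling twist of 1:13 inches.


twist_m = 13*0.0254 = 0.3302 m
spin = v/twist = 742/0.3302 = 2247.123 rev/s
RPM = spin*60 = 2247.123*60 ≈ 134827 RPM

134827 RPM


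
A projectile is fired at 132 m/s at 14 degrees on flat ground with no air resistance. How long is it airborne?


T = 2*v0*sin(theta)/g = 2*132*sin(14°)/9.81 = 6.51 s

6.51 s


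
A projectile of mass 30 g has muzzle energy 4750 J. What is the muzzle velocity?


v = sqrt(2*E/m) = sqrt(2*4750/0.03) = 562.7 m/s

562.7 m/s


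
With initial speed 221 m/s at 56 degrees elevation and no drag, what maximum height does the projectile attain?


H = (v0*sin(theta))^2 / (2g) = (221*sin(56°))^2 / (2*9.81) = 1711 m

1711 m


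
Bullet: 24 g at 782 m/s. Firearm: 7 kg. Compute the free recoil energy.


v_r = m_p*v_p/m_gun = 0.024*782/7 = 2.68114 m/s, E_r = 0.5*m_gun*v_r^2 = 0.5*7*2.68114^2 = 25.16 J

25.16 J


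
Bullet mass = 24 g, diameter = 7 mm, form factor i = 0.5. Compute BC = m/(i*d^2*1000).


BC = m/(i*d^2*1000) = 24/(0.5 * 7^2 * 1000) = 0.0009796

0.0009796
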